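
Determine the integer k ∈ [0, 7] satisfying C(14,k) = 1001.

4

C(14,k) increases on 0 ≤ k ≤ 7. C(14,3) = 364 and C(14,4) = 1001, so k = 4.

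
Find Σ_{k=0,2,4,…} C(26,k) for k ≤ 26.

33554432

Half of (1+1)^26 + (1−1)^26 gives the even-index sum: 2^25 = 33554432.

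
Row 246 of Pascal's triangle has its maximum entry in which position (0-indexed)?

123

C(246,k) is maximized at k = 246/2 = 123.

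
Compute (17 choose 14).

680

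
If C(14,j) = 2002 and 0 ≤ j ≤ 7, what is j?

5

C(14,j) increases on 0 ≤ j ≤ 7. C(14,4) = 1001 and C(14,5) = 2002, so j = 5.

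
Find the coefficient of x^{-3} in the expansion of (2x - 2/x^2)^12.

-3244032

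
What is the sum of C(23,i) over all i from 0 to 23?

8388608

The entries of row 23 sum to 2^23 = 8388608.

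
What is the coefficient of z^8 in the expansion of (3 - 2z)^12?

The general term is C(12,j)·(3)^j·(-2z)^(12-j); the z^8 term has j = 4.
C(12,4) = 495.
Coefficient = C(12,4) · 3^4 · (-2)^8 = 495 · 81 · 256 = 10264320.

10264320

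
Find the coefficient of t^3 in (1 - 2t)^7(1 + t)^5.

10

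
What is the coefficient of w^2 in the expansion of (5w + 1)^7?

The general term is C(7,j)·(5w)^j·(1)^(7-j); the w^2 term has j = 2.
C(7,2) = 21.
Coefficient = C(7,2) · 5^2 = 21 · 25 = 525.

525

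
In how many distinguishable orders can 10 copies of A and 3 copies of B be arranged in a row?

286

Choose positions for the A's: C(13,10) = 286.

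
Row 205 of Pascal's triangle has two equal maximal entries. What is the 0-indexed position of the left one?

For odd n = 205, C(205,r) peaks at r = (n−1)/2 and (n+1)/2; the lower is 102.

102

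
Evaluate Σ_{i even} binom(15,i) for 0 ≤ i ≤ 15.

16384

Half of (1+1)^15 + (1−1)^15 gives the even-index sum: 2^14 = 16384.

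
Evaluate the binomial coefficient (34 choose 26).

C(34,26) = C(34,8) by symmetry.
C(34,8) = (34·33·32·31·30·29·28·27) / 8! = 732058145280 / 40320 = 18156204.

18156204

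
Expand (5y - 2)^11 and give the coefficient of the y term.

56320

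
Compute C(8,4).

70

C(8,4) = (8·7·6·5) / 4! = 1680 / 24 = 70.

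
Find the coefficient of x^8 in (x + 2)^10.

The general term is C(10,j)·(x)^j·(2)^(10-j); the x^8 term has j = 8.
C(10,8) = 45.
Coefficient = C(10,8) · 2^2 = 45 · 4 = 180.

180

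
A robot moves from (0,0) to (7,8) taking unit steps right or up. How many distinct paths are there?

6435

Each path is a sequence of 15 steps with 7 rights: C(15,7) = 6435.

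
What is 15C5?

C(15,5) = (15·14·13·12·11) / 5! = 360360 / 120 = 3003.

3003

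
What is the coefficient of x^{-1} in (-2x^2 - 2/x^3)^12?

3244032

General term: C(12,j)·(-2x^2)^j·(-2/x^3)^(12-j), with x-exponent 2j − 3(12−j) = 5j − 36.
Set 5j − 36 = -1: j = 7.
C(12,7) = 792; (-2)^7 = -128; (-2)^5 = -32.
Coefficient = 792 · (-128) · (-32) = 3244032.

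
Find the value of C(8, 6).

28

C(8,6) = C(8,2) by symmetry.
C(8,2) = (8·7) / 2! = 56 / 2 = 28.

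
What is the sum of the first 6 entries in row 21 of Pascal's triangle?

1 + 21 + 210 + 1330 + 5985 + 20349 = 27896.

27896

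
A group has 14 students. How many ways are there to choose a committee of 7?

This is C(14,7) = 3432.

3432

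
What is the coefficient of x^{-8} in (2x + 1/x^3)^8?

General term: C(8,j)·(2x)^j·(1/x^3)^(8-j), with x-exponent 1j − 3(8−j) = 4j − 24.
Set 4j − 24 = -8: j = 4.
C(8,4) = 70; 2^4 = 16; 1^4 = 1.
Coefficient = 70 · 16 · 1 = 1120.

1120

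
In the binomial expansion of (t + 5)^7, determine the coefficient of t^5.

The general term is C(7,j)·(t)^j·(5)^(7-j); the t^5 term has j = 5.
C(7,5) = 21.
Coefficient = C(7,5) · 5^2 = 21 · 25 = 525.

525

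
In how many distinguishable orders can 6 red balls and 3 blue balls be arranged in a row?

Choose positions for the red balls: C(9,6) = 84.

84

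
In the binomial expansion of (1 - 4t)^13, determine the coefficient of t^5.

The general term is C(13,j)·(1)^j·(-4t)^(13-j); the t^5 term has j = 8.
C(13,8) = 1287.
Coefficient = C(13,8) · (-4)^5 = 1287 · (-1024) = -1317888.

-1317888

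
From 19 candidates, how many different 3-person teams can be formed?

969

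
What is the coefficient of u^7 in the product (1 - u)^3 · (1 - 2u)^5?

Coefficient of u^7 = Σ_{j} C(3,j)·(-1)^j·C(5,7-j)·(-2)^(7-j) for j from 2 to 3.
= (-96) + (-80) = -176.

-176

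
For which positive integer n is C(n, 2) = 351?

n(n−1)/2 = 351 ⇒ n(n−1) = 702. Since 27·26 = 702, n = 27.

27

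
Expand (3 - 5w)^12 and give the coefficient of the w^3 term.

The general term is C(12,j)·(3)^j·(-5w)^(12-j); the w^3 term has j = 9.
C(12,9) = 220.
Coefficient = C(12,9) · 3^9 · (-5)^3 = 220 · 19683 · (-125) = -541282500.

-541282500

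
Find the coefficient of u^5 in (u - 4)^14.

-524812288

The general term is C(14,j)·(u)^j·(-4)^(14-j); the u^5 term has j = 5.
C(14,5) = 2002.
Coefficient = C(14,5) · (-4)^9 = 2002 · (-262144) = -524812288.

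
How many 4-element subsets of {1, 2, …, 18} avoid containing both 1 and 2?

2940

All 4-subsets: C(18,4) = 3060. Those containing both fixed elements: C(16,2) = 120.
3060 − 120 = 2940.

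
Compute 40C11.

C(40,11) = (40·39·38·37·36·35·34·33·32·31·30) / 11! = 92279715720192000 / 39916800 = 2311801440.

2311801440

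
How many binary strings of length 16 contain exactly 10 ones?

Choose the 10 positions: C(16,10) = 8008.

8008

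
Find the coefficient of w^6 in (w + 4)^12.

The general term is C(12,j)·(w)^j·(4)^(12-j); the w^6 term has j = 6.
C(12,6) = 924.
Coefficient = C(12,6) · 4^6 = 924 · 4096 = 3784704.

3784704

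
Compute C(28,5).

98280

C(28,5) = (28·27·26·25·24) / 5! = 11793600 / 120 = 98280.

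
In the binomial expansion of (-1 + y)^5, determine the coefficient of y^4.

-5

The general term is C(5,j)·(-1)^j·(y)^(5-j); the y^4 term has j = 1.
C(5,1) = 5.
Coefficient = C(5,1) · (-1)^1 = 5 · (-1) = -5.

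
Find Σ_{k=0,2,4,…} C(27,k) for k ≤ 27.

Even-k terms of row 27 sum to 2^26 = 67108864.

67108864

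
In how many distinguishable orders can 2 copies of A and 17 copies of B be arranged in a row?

Choose positions for the A's: C(19,2) = 171.

171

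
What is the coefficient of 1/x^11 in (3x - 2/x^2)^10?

-414720

General term: C(10,j)·(3x)^j·(-2/x^2)^(10-j), with x-exponent 1j − 2(10−j) = 3j − 20.
Set 3j − 20 = -11: j = 3.
C(10,3) = 120; 3^3 = 27; (-2)^7 = -128.
Coefficient = 120 · 27 · (-128) = -414720.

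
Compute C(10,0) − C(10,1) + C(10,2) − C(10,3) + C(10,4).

126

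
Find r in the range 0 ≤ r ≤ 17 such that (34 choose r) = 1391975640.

14

C(34,r) increases on 0 ≤ r ≤ 17. C(34,13) = 927983760 and C(34,14) = 1391975640, so r = 14.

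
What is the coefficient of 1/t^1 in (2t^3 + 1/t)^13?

General term: C(13,j)·(2t^3)^j·(1/t)^(13-j), with t-exponent 3j − 1(13−j) = 4j − 13.
Set 4j − 13 = -1: j = 3.
C(13,3) = 286; 2^3 = 8; 1^10 = 1.
Coefficient = 286 · 8 · 1 = 2288.

2288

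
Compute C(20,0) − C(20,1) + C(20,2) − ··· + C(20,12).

The partial alternating sum Σ_{k=0}^{12} (−1)^k C(20,k) = (−1)^12 C(19,12) = 50388.

50388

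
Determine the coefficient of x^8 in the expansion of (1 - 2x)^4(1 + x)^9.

Coefficient of x^8 = Σ_{j} C(4,j)·(-2)^j·C(9,8-j)·1^(8-j) for j from 0 to 4.
= 9 + (-288) + 2016 + (-4032) + 2016 = -279.

-279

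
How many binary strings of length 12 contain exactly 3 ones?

220

Choose the 3 positions: C(12,3) = 220.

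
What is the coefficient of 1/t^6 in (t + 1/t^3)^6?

20

General term: C(6,j)·(t)^j·(1/t^3)^(6-j), with t-exponent 1j − 3(6−j) = 4j − 18.
Set 4j − 18 = -6: j = 3.
C(6,3) = 20; 1^3 = 1; 1^3 = 1.
Coefficient = 20 · 1 · 1 = 20.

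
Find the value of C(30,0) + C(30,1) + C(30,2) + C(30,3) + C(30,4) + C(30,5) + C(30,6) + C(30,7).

1 + 30 + 435 + 4060 + 27405 + 142506 + 593775 + 2035800 = 2804012.

2804012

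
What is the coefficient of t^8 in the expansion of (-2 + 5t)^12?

3093750000

The general term is C(12,j)·(-2)^j·(5t)^(12-j); the t^8 term has j = 4.
C(12,4) = 495.
Coefficient = C(12,4) · (-2)^4 · 5^8 = 495 · 16 · 390625 = 3093750000.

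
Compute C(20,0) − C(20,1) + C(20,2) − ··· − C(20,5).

-11628

The partial alternating sum Σ_{k=0}^{5} (−1)^k C(20,k) = (−1)^5 C(19,5) = -11628.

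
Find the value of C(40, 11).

2311801440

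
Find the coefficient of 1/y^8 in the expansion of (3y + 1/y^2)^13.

1250964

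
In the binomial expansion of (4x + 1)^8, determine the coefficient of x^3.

The general term is C(8,j)·(4x)^j·(1)^(8-j); the x^3 term has j = 3.
C(8,3) = 56.
Coefficient = C(8,3) · 4^3 = 56 · 64 = 3584.

3584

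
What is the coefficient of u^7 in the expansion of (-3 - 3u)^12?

The general term is C(12,j)·(-3)^j·(-3u)^(12-j); the u^7 term has j = 5.
C(12,5) = 792.
Coefficient = C(12,5) · (-3)^5 · (-3)^7 = 792 · (-243) · (-2187) = 420901272.

420901272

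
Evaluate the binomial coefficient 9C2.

C(9,2) = (9·8) / 2! = 72 / 2 = 36.

36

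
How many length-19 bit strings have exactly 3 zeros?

969

Choose the 3 positions: C(19,3) = 969.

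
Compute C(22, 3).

C(22,3) = (22·21·20) / 3! = 9240 / 6 = 1540.

1540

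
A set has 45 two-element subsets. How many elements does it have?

10

n(n−1)/2 = 45 ⇒ n(n−1) = 90. Since 10·9 = 90, n = 10.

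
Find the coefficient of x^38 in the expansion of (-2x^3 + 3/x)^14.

-344064

General term: C(14,j)·(-2x^3)^j·(3/x)^(14-j), with x-exponent 3j − 1(14−j) = 4j − 14.
Set 4j − 14 = 38: j = 13.
C(14,13) = 14; (-2)^13 = -8192; 3^1 = 3.
Coefficient = 14 · (-8192) · 3 = -344064.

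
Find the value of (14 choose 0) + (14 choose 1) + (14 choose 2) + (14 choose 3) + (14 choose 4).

1 + 14 + 91 + 364 + 1001 = 1471.

1471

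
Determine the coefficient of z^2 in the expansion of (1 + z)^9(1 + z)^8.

136

(1 + z)^9(1 + z)^8 = (1 + z)^17, so the coefficient of z^2 is C(17,2)·1^2 = 136·1 = 136.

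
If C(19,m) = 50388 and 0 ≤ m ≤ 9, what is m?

7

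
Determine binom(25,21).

C(25,21) = C(25,4) by symmetry.
C(25,4) = (25·24·23·22) / 4! = 303600 / 24 = 12650.

12650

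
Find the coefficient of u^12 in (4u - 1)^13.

-218103808

The general term is C(13,j)·(4u)^j·(-1)^(13-j); the u^12 term has j = 12.
C(13,12) = 13.
Coefficient = C(13,12) · 4^12 · (-1)^1 = 13 · 16777216 · (-1) = -218103808.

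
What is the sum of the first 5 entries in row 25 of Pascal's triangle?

15276

1 + 25 + 300 + 2300 + 12650 = 15276.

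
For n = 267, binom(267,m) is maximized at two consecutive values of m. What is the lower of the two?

For odd n = 267, C(267,m) peaks at m = (n−1)/2 and (n+1)/2; the lower is 133.

133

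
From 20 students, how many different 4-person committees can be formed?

This is C(20,4) = 4845.

4845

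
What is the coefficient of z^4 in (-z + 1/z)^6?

General term: C(6,j)·(-z)^j·(1/z)^(6-j), with z-exponent 1j − 1(6−j) = 2j − 6.
Set 2j − 6 = 4: j = 5.
C(6,5) = 6; (-1)^5 = -1; 1^1 = 1.
Coefficient = 6 · (-1) · 1 = -6.

-6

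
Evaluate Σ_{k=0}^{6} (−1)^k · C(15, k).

The partial alternating sum Σ_{k=0}^{6} (−1)^k C(15,k) = (−1)^6 C(14,6) = 3003.

3003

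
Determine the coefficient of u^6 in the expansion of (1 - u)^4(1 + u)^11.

-11

Coefficient of u^6 = Σ_{j} C(4,j)·(-1)^j·C(11,6-j)·1^(6-j) for j from 0 to 4.
= 462 + (-1848) + 1980 + (-660) + 55 = -11.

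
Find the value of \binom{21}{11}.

352716

C(21,11) = C(21,10) by symmetry.
C(21,10) = (21·20·19·18·17·16·15·14·13·12) / 10! = 1279935820800 / 3628800 = 352716.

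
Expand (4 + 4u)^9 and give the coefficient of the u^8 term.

2359296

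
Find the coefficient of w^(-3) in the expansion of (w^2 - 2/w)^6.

General term: C(6,j)·(w^2)^j·(-2/w)^(6-j), with w-exponent 2j − 1(6−j) = 3j − 6.
Set 3j − 6 = -3: j = 1.
C(6,1) = 6; 1^1 = 1; (-2)^5 = -32.
Coefficient = 6 · 1 · (-32) = -192.

-192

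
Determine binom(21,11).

352716

C(21,11) = C(21,10) by symmetry.
C(21,10) = (21·20·19·18·17·16·15·14·13·12) / 10! = 1279935820800 / 3628800 = 352716.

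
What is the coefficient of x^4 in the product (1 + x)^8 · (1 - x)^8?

Coefficient of x^4 = Σ_{j} C(8,j)·1^j·C(8,4-j)·(-1)^(4-j) for j from 0 to 4.
= 70 + (-448) + 784 + (-448) + 70 = 28.

28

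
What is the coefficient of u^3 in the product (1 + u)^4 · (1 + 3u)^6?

1192

Coefficient of u^3 = Σ_{j} C(4,j)·1^j·C(6,3-j)·3^(3-j) for j from 0 to 3.
= 540 + 540 + 108 + 4 = 1192.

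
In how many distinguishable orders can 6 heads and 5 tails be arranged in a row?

Choose positions for the heads: C(11,6) = 462.

462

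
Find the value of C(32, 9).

C(32,9) = (32·31·30·29·28·27·26·25·24) / 9! = 10178348544000 / 362880 = 28048800.

28048800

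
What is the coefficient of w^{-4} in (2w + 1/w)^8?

General term: C(8,j)·(2w)^j·(1/w)^(8-j), with w-exponent 1j − 1(8−j) = 2j − 8.
Set 2j − 8 = -4: j = 2.
C(8,2) = 28; 2^2 = 4; 1^6 = 1.
Coefficient = 28 · 4 · 1 = 112.

112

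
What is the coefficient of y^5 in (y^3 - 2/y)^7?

560

General term: C(7,j)·(y^3)^j·(-2/y)^(7-j), with y-exponent 3j − 1(7−j) = 4j − 7.
Set 4j − 7 = 5: j = 3.
C(7,3) = 35; 1^3 = 1; (-2)^4 = 16.
Coefficient = 35 · 1 · 16 = 560.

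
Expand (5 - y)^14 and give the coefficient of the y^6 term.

The general term is C(14,j)·(5)^j·(-y)^(14-j); the y^6 term has j = 8.
C(14,8) = 3003.
Coefficient = C(14,8) · 5^8 = 3003 · 390625 = 1173046875.

1173046875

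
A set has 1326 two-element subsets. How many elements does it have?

52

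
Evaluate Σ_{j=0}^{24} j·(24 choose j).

Differentiating (1+x)^24 and setting x=1: Σ j·C(24,j) = 24·2^23 = 201326592.

201326592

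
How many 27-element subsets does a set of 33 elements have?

1107568

C(33,27) = C(33,6) by symmetry.
C(33,6) = (33·32·31·30·29·28) / 6! = 797448960 / 720 = 1107568.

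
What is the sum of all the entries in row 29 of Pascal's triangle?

The entries of row 29 sum to 2^29 = 536870912.

536870912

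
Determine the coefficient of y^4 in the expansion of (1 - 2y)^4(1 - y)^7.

Coefficient of y^4 = Σ_{j} C(4,j)·(-2)^j·C(7,4-j)·(-1)^(4-j) for j from 0 to 4.
= 35 + 280 + 504 + 224 + 16 = 1059.

1059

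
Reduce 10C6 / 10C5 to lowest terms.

C(n,k+1)/C(n,k) = (n−k)/(k+1) = (10−5)/(5+1) = 5/6.

5/6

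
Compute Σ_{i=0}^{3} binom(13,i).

378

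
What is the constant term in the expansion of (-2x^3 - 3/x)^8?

General term: C(8,j)·(-2x^3)^j·(-3/x)^(8-j), with x-exponent 3j − 1(8−j) = 4j − 8.
Set 4j − 8 = 0: j = 2.
C(8,2) = 28; (-2)^2 = 4; (-3)^6 = 729.
Coefficient = 28 · 4 · 729 = 81648.

81648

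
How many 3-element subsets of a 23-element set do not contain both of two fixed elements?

1750

All 3-subsets: C(23,3) = 1771. Those containing both fixed elements: C(21,1) = 21.
1771 − 21 = 1750.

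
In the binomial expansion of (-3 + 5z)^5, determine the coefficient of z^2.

-6750

The general term is C(5,j)·(-3)^j·(5z)^(5-j); the z^2 term has j = 3.
C(5,3) = 10.
Coefficient = C(5,3) · (-3)^3 · 5^2 = 10 · (-27) · 25 = -6750.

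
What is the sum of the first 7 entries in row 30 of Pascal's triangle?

1 + 30 + 435 + 4060 + 27405 + 142506 + 593775 = 768212.

768212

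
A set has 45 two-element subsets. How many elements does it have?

n(n−1)/2 = 45 ⇒ n(n−1) = 90. Since 10·9 = 90, n = 10.

10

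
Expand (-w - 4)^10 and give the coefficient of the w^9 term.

The general term is C(10,j)·(-w)^j·(-4)^(10-j); the w^9 term has j = 9.
C(10,9) = 10.
Coefficient = C(10,9) · (-1)^9 · (-4)^1 = 10 · (-1) · (-4) = 40.

40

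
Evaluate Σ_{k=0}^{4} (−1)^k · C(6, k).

5

The partial alternating sum Σ_{k=0}^{4} (−1)^k C(6,k) = (−1)^4 C(5,4) = 5.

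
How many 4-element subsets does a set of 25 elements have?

C(25,4) = (25·24·23·22) / 4! = 303600 / 24 = 12650.

12650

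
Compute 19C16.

969

C(19,16) = C(19,3) by symmetry.
C(19,3) = (19·18·17) / 3! = 5814 / 6 = 969.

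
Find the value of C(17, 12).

C(17,12) = C(17,5) by symmetry.
C(17,5) = (17·16·15·14·13) / 5! = 742560 / 120 = 6188.

6188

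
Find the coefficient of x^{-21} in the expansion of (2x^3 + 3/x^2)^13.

General term: C(13,j)·(2x^3)^j·(3/x^2)^(13-j), with x-exponent 3j − 2(13−j) = 5j − 26.
Set 5j − 26 = -21: j = 1.
C(13,1) = 13; 2^1 = 2; 3^12 = 531441.
Coefficient = 13 · 2 · 531441 = 13817466.

13817466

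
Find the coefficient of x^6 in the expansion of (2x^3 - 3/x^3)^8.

-48384

General term: C(8,j)·(2x^3)^j·(-3/x^3)^(8-j), with x-exponent 3j − 3(8−j) = 6j − 24.
Set 6j − 24 = 6: j = 5.
C(8,5) = 56; 2^5 = 32; (-3)^3 = -27.
Coefficient = 56 · 32 · (-27) = -48384.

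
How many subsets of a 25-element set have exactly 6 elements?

177100

Choose the 6 positions: C(25,6) = 177100.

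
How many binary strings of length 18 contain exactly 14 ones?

3060

Choose the 14 positions: C(18,14) = 3060.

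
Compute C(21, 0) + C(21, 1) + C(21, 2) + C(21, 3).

1 + 21 + 210 + 1330 = 1562.

1562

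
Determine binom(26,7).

657800

C(26,7) = (26·25·24·23·22·21·20) / 7! = 3315312000 / 5040 = 657800.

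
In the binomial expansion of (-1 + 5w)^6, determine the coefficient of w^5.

-18750

The general term is C(6,j)·(-1)^j·(5w)^(6-j); the w^5 term has j = 1.
C(6,1) = 6.
Coefficient = C(6,1) · (-1)^1 · 5^5 = 6 · (-1) · 3125 = -18750.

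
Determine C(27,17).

C(27,17) = C(27,10) by symmetry.
C(27,10) = (27·26·25·24·23·22·21·20·19·18) / 10! = 30613591008000 / 3628800 = 8436285.

8436285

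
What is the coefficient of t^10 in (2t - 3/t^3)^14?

-344064

General term: C(14,j)·(2t)^j·(-3/t^3)^(14-j), with t-exponent 1j − 3(14−j) = 4j − 42.
Set 4j − 42 = 10: j = 13.
C(14,13) = 14; 2^13 = 8192; (-3)^1 = -3.
Coefficient = 14 · 8192 · (-3) = -344064.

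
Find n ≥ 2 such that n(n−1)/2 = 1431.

n(n−1)/2 = 1431 ⇒ n(n−1) = 2862. Since 54·53 = 2862, n = 54.

54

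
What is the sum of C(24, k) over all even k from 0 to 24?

Half of (1+1)^24 + (1−1)^24 gives the even-index sum: 2^23 = 8388608.

8388608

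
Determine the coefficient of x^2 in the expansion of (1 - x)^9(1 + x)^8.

Coefficient of x^2 = Σ_{j} C(9,j)·(-1)^j·C(8,2-j)·1^(2-j) for j from 0 to 2.
= 28 + (-72) + 36 = -8.

-8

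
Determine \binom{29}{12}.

51895935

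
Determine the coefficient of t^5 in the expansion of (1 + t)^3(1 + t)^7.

252

(1 + t)^3(1 + t)^7 = (1 + t)^10, so the coefficient of t^5 is C(10,5)·1^5 = 252·1 = 252.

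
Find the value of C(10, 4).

C(10,4) = (10·9·8·7) / 4! = 5040 / 24 = 210.

210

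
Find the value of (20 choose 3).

1140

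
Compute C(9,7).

36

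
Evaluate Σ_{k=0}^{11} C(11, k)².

705432

By Vandermonde's identity, Σ C(11,k)² = C(22,11) = 705432.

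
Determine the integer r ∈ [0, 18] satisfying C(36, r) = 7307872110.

C(36,r) increases on 0 ≤ r ≤ 18. C(36,15) = 5567902560 and C(36,16) = 7307872110, so r = 16.

16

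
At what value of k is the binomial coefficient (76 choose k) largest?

C(76,k) is maximized at k = 76/2 = 38.

38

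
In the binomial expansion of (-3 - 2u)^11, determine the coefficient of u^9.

The general term is C(11,j)·(-3)^j·(-2u)^(11-j); the u^9 term has j = 2.
C(11,2) = 55.
Coefficient = C(11,2) · (-3)^2 · (-2)^9 = 55 · 9 · (-512) = -253440.

-253440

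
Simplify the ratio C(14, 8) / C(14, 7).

7/8

C(n,k+1)/C(n,k) = (n−k)/(k+1) = (14−7)/(7+1) = 7/8.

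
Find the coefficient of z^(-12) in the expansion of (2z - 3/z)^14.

-44641044

General term: C(14,j)·(2z)^j·(-3/z)^(14-j), with z-exponent 1j − 1(14−j) = 2j − 14.
Set 2j − 14 = -12: j = 1.
C(14,1) = 14; 2^1 = 2; (-3)^13 = -1594323.
Coefficient = 14 · 2 · (-1594323) = -44641044.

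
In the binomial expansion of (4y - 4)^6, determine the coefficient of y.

-24576

The general term is C(6,j)·(4y)^j·(-4)^(6-j); the y^1 term has j = 1.
C(6,1) = 6.
Coefficient = C(6,1) · 4^1 · (-4)^5 = 6 · 4 · (-1024) = -24576.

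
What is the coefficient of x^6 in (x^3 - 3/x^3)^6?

135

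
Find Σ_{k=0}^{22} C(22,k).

4194304

The entries of row 22 sum to 2^22 = 4194304.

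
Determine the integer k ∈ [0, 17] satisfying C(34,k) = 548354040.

C(34,k) increases on 0 ≤ k ≤ 17. C(34,11) = 286097760 and C(34,12) = 548354040, so k = 12.

12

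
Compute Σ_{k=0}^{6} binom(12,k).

2510

1 + 12 + 66 + 220 + 495 + 792 + 924 = 2510.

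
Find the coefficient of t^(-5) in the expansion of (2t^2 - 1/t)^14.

General term: C(14,j)·(2t^2)^j·(-1/t)^(14-j), with t-exponent 2j − 1(14−j) = 3j − 14.
Set 3j − 14 = -5: j = 3.
C(14,3) = 364; 2^3 = 8; (-1)^11 = -1.
Coefficient = 364 · 8 · (-1) = -2912.

-2912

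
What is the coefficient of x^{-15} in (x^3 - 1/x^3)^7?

7

General term: C(7,j)·(x^3)^j·(-1/x^3)^(7-j), with x-exponent 3j − 3(7−j) = 6j − 21.
Set 6j − 21 = -15: j = 1.
C(7,1) = 7; 1^1 = 1; (-1)^6 = 1.
Coefficient = 7 · 1 · 1 = 7.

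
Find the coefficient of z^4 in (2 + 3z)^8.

90720

The general term is C(8,j)·(2)^j·(3z)^(8-j); the z^4 term has j = 4.
C(8,4) = 70.
Coefficient = C(8,4) · 2^4 · 3^4 = 70 · 16 · 81 = 90720.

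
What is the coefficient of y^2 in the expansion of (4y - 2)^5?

-1280

The general term is C(5,j)·(4y)^j·(-2)^(5-j); the y^2 term has j = 2.
C(5,2) = 10.
Coefficient = C(5,2) · 4^2 · (-2)^3 = 10 · 16 · (-8) = -1280.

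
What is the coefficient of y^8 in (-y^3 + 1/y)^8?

General term: C(8,j)·(-y^3)^j·(1/y)^(8-j), with y-exponent 3j − 1(8−j) = 4j − 8.
Set 4j − 8 = 8: j = 4.
C(8,4) = 70; (-1)^4 = 1; 1^4 = 1.
Coefficient = 70 · 1 · 1 = 70.

70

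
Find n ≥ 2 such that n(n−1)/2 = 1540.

n(n−1)/2 = 1540 ⇒ n(n−1) = 3080. Since 56·55 = 3080, n = 56.

56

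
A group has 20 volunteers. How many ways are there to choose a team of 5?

This is C(20,5) = 15504.

15504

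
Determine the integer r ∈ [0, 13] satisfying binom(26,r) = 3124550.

C(26,r) increases on 0 ≤ r ≤ 13. C(26,8) = 1562275 and C(26,9) = 3124550, so r = 9.

9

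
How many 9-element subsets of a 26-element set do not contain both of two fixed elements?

All 9-subsets: C(26,9) = 3124550. Those containing both fixed elements: C(24,7) = 346104.
3124550 − 346104 = 2778446.

2778446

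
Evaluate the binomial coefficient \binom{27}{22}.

80730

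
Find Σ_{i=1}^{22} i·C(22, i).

Differentiating (1+x)^22 and setting x=1: Σ i·C(22,i) = 22·2^21 = 46137344.

46137344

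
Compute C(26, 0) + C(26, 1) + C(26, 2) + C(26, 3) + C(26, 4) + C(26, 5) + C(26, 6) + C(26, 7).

971712

1 + 26 + 325 + 2600 + 14950 + 65780 + 230230 + 657800 = 971712.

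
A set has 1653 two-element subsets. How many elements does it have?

58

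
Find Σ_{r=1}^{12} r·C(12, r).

24576

Since r·C(12,r) = 12·C(11,r−1), the sum is 12·2^11 = 12·2048 = 24576.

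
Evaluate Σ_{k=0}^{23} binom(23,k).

The entries of row 23 sum to 2^23 = 8388608.

8388608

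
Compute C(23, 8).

490314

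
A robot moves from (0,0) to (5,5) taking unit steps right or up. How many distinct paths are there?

252

Each path is a sequence of 10 steps with 5 rights: C(10,5) = 252.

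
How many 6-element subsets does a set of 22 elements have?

74613

C(22,6) = (22·21·20·19·18·17) / 6! = 53721360 / 720 = 74613.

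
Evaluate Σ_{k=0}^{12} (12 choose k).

4096

Setting x = 1 in (1+x)^12 gives Σ C(12,k) = 2^12 = 4096.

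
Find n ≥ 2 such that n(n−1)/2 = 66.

12

n(n−1)/2 = 66 ⇒ n(n−1) = 132. Since 12·11 = 132, n = 12.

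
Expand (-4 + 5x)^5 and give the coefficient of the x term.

6400

The general term is C(5,j)·(-4)^j·(5x)^(5-j); the x^1 term has j = 4.
C(5,4) = 5.
Coefficient = C(5,4) · (-4)^4 · 5^1 = 5 · 256 · 5 = 6400.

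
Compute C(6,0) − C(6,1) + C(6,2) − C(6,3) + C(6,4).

The partial alternating sum Σ_{k=0}^{4} (−1)^k C(6,k) = (−1)^4 C(5,4) = 5.

5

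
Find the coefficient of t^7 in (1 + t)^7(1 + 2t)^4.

Coefficient of t^7 = Σ_{j} C(7,j)·1^j·C(4,7-j)·2^(7-j) for j from 3 to 7.
= 560 + 1120 + 504 + 56 + 1 = 2241.

2241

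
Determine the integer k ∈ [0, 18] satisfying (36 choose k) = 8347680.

7

C(36,k) increases on 0 ≤ k ≤ 18. C(36,6) = 1947792 and C(36,7) = 8347680, so k = 7.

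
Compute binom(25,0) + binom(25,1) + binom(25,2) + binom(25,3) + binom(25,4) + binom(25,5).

68406

1 + 25 + 300 + 2300 + 12650 + 53130 = 68406.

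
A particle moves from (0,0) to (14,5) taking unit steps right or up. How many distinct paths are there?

Each path is a sequence of 19 steps with 14 rights: C(19,14) = 11628.

11628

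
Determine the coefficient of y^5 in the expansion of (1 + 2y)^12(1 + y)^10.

Coefficient of y^5 = Σ_{j} C(12,j)·2^j·C(10,5-j)·1^(5-j) for j from 0 to 5.
= 252 + 5040 + 31680 + 79200 + 79200 + 25344 = 220716.

220716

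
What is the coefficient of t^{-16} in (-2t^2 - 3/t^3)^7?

-10206

General term: C(7,j)·(-2t^2)^j·(-3/t^3)^(7-j), with t-exponent 2j − 3(7−j) = 5j − 21.
Set 5j − 21 = -16: j = 1.
C(7,1) = 7; (-2)^1 = -2; (-3)^6 = 729.
Coefficient = 7 · (-2) · 729 = -10206.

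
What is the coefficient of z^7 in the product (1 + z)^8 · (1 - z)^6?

Coefficient of z^7 = Σ_{j} C(8,j)·1^j·C(6,7-j)·(-1)^(7-j) for j from 1 to 7.
= 8 + (-168) + 840 + (-1400) + 840 + (-168) + 8 = -40.

-40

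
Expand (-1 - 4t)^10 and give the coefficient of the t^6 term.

860160

The general term is C(10,j)·(-1)^j·(-4t)^(10-j); the t^6 term has j = 4.
C(10,4) = 210.
Coefficient = C(10,4) · (-4)^6 = 210 · 4096 = 860160.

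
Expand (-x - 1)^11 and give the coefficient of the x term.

-11

The general term is C(11,j)·(-x)^j·(-1)^(11-j); the x^1 term has j = 1.
C(11,1) = 11.
Coefficient = C(11,1) · (-1)^1 = 11 · (-1) = -11.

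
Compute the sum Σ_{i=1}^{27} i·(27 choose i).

1811939328

Differentiating (1+x)^27 and setting x=1: Σ i·C(27,i) = 27·2^26 = 1811939328.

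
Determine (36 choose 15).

5567902560

C(36,15) = (36·35·34·33·32·31·30·29·28·27·26·25·24·23·22) / 15! = 7281003461233582080000 / 1307674368000 = 5567902560.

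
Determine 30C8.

C(30,8) = (30·29·28·27·26·25·24·23) / 8! = 235989936000 / 40320 = 5852925.

5852925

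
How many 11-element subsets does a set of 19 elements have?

75582

C(19,11) = C(19,8) by symmetry.
C(19,8) = (19·18·17·16·15·14·13·12) / 8! = 3047466240 / 40320 = 75582.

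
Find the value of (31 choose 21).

C(31,21) = C(31,10) by symmetry.
C(31,10) = (31·30·29·28·27·26·25·24·23·22) / 10! = 160945136352000 / 3628800 = 44352165.

44352165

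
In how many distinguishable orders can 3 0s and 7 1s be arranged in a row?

Choose positions for the 0s: C(10,3) = 120.

120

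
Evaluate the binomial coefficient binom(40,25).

C(40,25) = C(40,15) by symmetry.
C(40,15) = (40·39·38·37·36·35·34·33·32·31·30·29·28·27·26) / 15! = 52601652673686724608000 / 1307674368000 = 40225345056.

40225345056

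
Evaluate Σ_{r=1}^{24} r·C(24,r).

201326592

Since r·C(24,r) = 24·C(23,r−1), the sum is 24·2^23 = 24·8388608 = 201326592.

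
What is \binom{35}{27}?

23535820

C(35,27) = C(35,8) by symmetry.
C(35,8) = (35·34·33·32·31·30·29·28) / 8! = 948964262400 / 40320 = 23535820.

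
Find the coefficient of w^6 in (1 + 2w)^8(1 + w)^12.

Coefficient of w^6 = Σ_{j} C(8,j)·2^j·C(12,6-j)·1^(6-j) for j from 0 to 6.
= 924 + 12672 + 55440 + 98560 + 73920 + 21504 + 1792 = 264812.

264812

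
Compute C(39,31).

C(39,31) = C(39,8) by symmetry.
C(39,8) = (39·38·37·36·35·34·33·32) / 8! = 2480637519360 / 40320 = 61523748.

61523748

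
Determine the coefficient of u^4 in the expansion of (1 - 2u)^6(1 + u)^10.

Coefficient of u^4 = Σ_{j} C(6,j)·(-2)^j·C(10,4-j)·1^(4-j) for j from 0 to 4.
= 210 + (-1440) + 2700 + (-1600) + 240 = 110.

110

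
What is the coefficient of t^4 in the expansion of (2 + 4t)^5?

2560

The general term is C(5,j)·(2)^j·(4t)^(5-j); the t^4 term has j = 1.
C(5,1) = 5.
Coefficient = C(5,1) · 2^1 · 4^4 = 5 · 2 · 256 = 2560.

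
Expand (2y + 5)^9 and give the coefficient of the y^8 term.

11520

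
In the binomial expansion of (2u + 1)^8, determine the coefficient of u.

The general term is C(8,j)·(2u)^j·(1)^(8-j); the u^1 term has j = 1.
C(8,1) = 8.
Coefficient = C(8,1) · 2^1 = 8 · 2 = 16.

16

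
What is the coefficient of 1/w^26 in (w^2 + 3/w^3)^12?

3897234

General term: C(12,j)·(w^2)^j·(3/w^3)^(12-j), with w-exponent 2j − 3(12−j) = 5j − 36.
Set 5j − 36 = -26: j = 2.
C(12,2) = 66; 1^2 = 1; 3^10 = 59049.
Coefficient = 66 · 1 · 59049 = 3897234.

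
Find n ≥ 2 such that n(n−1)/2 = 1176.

49

n(n−1)/2 = 1176 ⇒ n(n−1) = 2352. Since 49·48 = 2352, n = 49.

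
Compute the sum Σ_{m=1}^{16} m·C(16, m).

524288

Since m·C(16,m) = 16·C(15,m−1), the sum is 16·2^15 = 16·32768 = 524288.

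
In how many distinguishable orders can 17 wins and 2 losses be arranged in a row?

Choose positions for the wins: C(19,17) = 171.

171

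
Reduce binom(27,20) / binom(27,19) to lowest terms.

2/5

C(n,k+1)/C(n,k) = (n−k)/(k+1) = (27−19)/(19+1) = 8/20 = 2/5.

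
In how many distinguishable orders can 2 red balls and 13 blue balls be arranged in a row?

Choose positions for the red balls: C(15,2) = 105.

105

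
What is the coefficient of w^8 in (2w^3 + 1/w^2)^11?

29568

General term: C(11,j)·(2w^3)^j·(1/w^2)^(11-j), with w-exponent 3j − 2(11−j) = 5j − 22.
Set 5j − 22 = 8: j = 6.
C(11,6) = 462; 2^6 = 64; 1^5 = 1.
Coefficient = 462 · 64 · 1 = 29568.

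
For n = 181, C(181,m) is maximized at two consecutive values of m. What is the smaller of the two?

90

For odd n = 181, C(181,m) peaks at m = (n−1)/2 and (n+1)/2; the smaller is 90.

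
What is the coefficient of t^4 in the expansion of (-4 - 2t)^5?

-320

The general term is C(5,j)·(-4)^j·(-2t)^(5-j); the t^4 term has j = 1.
C(5,1) = 5.
Coefficient = C(5,1) · (-4)^1 · (-2)^4 = 5 · (-4) · 16 = -320.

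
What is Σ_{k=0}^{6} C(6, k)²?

924

Σ C(6,k)² is the coefficient of x^6 in (1+x)^6(1+x)^6 = (1+x)^12, i.e. C(12,6) = 924.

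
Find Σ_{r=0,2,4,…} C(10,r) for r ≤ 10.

512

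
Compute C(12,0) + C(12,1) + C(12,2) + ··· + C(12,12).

The entries of row 12 sum to 2^12 = 4096.

4096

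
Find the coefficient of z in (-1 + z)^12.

-12

The general term is C(12,j)·(-1)^j·(z)^(12-j); the z^1 term has j = 11.
C(12,11) = 12.
Coefficient = C(12,11) · (-1)^11 = 12 · (-1) = -12.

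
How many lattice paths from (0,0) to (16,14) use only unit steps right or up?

145422675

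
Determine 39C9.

C(39,9) = (39·38·37·36·35·34·33·32·31) / 9! = 76899763100160 / 362880 = 211915132.

211915132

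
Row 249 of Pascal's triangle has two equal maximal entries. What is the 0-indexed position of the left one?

124

For odd n = 249, C(249,i) peaks at i = (n−1)/2 and (n+1)/2; the lesser is 124.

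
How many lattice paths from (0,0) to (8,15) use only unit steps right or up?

490314

Each path is a sequence of 23 steps with 8 rights: C(23,8) = 490314.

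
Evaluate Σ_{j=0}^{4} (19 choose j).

1 + 19 + 171 + 969 + 3876 = 5036.

5036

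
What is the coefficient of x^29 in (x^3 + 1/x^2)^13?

General term: C(13,j)·(x^3)^j·(1/x^2)^(13-j), with x-exponent 3j − 2(13−j) = 5j − 26.
Set 5j − 26 = 29: j = 11.
C(13,11) = 78; 1^11 = 1; 1^2 = 1.
Coefficient = 78 · 1 · 1 = 78.

78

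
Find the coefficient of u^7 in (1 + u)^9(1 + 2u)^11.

1480020

Coefficient of u^7 = Σ_{j} C(9,j)·1^j·C(11,7-j)·2^(7-j) for j from 0 to 7.
= 42240 + 266112 + 532224 + 443520 + 166320 + 27720 + 1848 + 36 = 1480020.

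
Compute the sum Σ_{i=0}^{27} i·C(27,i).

Differentiating (1+x)^27 and setting x=1: Σ i·C(27,i) = 27·2^26 = 1811939328.

1811939328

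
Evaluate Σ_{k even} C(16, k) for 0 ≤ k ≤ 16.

Half of (1+1)^16 + (1−1)^16 gives the even-index sum: 2^15 = 32768.

32768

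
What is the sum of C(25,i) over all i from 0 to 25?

The entries of row 25 sum to 2^25 = 33554432.

33554432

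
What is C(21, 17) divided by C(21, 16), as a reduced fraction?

5/17

C(n,k+1)/C(n,k) = (n−k)/(k+1) = (21−16)/(16+1) = 5/17.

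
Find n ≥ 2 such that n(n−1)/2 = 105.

n(n−1)/2 = 105 ⇒ n(n−1) = 210. Since 15·14 = 210, n = 15.

15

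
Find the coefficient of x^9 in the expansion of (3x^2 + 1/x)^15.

42220035

General term: C(15,j)·(3x^2)^j·(1/x)^(15-j), with x-exponent 2j − 1(15−j) = 3j − 15.
Set 3j − 15 = 9: j = 8.
C(15,8) = 6435; 3^8 = 6561; 1^7 = 1.
Coefficient = 6435 · 6561 · 1 = 42220035.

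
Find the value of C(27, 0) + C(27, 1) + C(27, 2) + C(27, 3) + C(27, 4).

20854

1 + 27 + 351 + 2925 + 17550 = 20854.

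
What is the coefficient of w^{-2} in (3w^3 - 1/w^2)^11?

General term: C(11,j)·(3w^3)^j·(-1/w^2)^(11-j), with w-exponent 3j − 2(11−j) = 5j − 22.
Set 5j − 22 = -2: j = 4.
C(11,4) = 330; 3^4 = 81; (-1)^7 = -1.
Coefficient = 330 · 81 · (-1) = -26730.

-26730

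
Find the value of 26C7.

657800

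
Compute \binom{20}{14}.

38760

C(20,14) = C(20,6) by symmetry.
C(20,6) = (20·19·18·17·16·15) / 6! = 27907200 / 720 = 38760.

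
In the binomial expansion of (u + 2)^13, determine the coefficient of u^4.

The general term is C(13,j)·(u)^j·(2)^(13-j); the u^4 term has j = 4.
C(13,4) = 715.
Coefficient = C(13,4) · 2^9 = 715 · 512 = 366080.

366080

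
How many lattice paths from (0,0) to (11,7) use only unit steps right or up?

31824

Each path is a sequence of 18 steps with 11 rights: C(18,11) = 31824.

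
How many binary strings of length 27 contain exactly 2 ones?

351

Choose the 2 positions: C(27,2) = 351.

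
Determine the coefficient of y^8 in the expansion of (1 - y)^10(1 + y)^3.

Coefficient of y^8 = Σ_{j} C(10,j)·(-1)^j·C(3,8-j)·1^(8-j) for j from 5 to 8.
= (-252) + 630 + (-360) + 45 = 63.

63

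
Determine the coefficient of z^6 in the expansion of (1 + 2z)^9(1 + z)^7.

Coefficient of z^6 = Σ_{j} C(9,j)·2^j·C(7,6-j)·1^(6-j) for j from 0 to 6.
= 7 + 378 + 5040 + 23520 + 42336 + 28224 + 5376 = 104881.

104881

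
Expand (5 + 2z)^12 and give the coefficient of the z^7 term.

316800000

The general term is C(12,j)·(5)^j·(2z)^(12-j); the z^7 term has j = 5.
C(12,5) = 792.
Coefficient = C(12,5) · 5^5 · 2^7 = 792 · 3125 · 128 = 316800000.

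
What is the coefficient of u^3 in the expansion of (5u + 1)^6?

The general term is C(6,j)·(5u)^j·(1)^(6-j); the u^3 term has j = 3.
C(6,3) = 20.
Coefficient = C(6,3) · 5^3 = 20 · 125 = 2500.

2500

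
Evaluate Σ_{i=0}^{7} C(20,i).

137980

1 + 20 + 190 + 1140 + 4845 + 15504 + 38760 + 77520 = 137980.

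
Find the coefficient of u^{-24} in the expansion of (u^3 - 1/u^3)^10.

General term: C(10,j)·(u^3)^j·(-1/u^3)^(10-j), with u-exponent 3j − 3(10−j) = 6j − 30.
Set 6j − 30 = -24: j = 1.
C(10,1) = 10; 1^1 = 1; (-1)^9 = -1.
Coefficient = 10 · 1 · (-1) = -10.

-10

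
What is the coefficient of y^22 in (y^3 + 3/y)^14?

486486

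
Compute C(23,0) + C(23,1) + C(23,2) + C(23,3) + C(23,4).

10903

1 + 23 + 253 + 1771 + 8855 = 10903.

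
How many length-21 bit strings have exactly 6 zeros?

54264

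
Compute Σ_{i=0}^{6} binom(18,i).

1 + 18 + 153 + 816 + 3060 + 8568 + 18564 = 31180.

31180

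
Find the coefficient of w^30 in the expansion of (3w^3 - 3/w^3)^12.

General term: C(12,j)·(3w^3)^j·(-3/w^3)^(12-j), with w-exponent 3j − 3(12−j) = 6j − 36.
Set 6j − 36 = 30: j = 11.
C(12,11) = 12; 3^11 = 177147; (-3)^1 = -3.
Coefficient = 12 · 177147 · (-3) = -6377292.

-6377292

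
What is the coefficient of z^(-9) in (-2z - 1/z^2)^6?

12

General term: C(6,j)·(-2z)^j·(-1/z^2)^(6-j), with z-exponent 1j − 2(6−j) = 3j − 12.
Set 3j − 12 = -9: j = 1.
C(6,1) = 6; (-2)^1 = -2; (-1)^5 = -1.
Coefficient = 6 · (-2) · (-1) = 12.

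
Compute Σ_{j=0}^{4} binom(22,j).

9109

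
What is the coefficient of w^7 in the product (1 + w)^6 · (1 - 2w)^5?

Coefficient of w^7 = Σ_{j} C(6,j)·1^j·C(5,7-j)·(-2)^(7-j) for j from 2 to 6.
= (-480) + 1600 + (-1200) + 240 + (-10) = 150.

150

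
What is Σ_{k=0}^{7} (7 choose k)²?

Σ C(7,k)² is the coefficient of x^7 in (1+x)^7(1+x)^7 = (1+x)^14, i.e. C(14,7) = 3432.

3432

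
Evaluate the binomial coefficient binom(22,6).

74613

C(22,6) = (22·21·20·19·18·17) / 6! = 53721360 / 720 = 74613.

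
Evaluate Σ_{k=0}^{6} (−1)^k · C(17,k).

8008

The partial alternating sum Σ_{k=0}^{6} (−1)^k C(17,k) = (−1)^6 C(16,6) = 8008.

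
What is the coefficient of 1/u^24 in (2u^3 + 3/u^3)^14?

General term: C(14,j)·(2u^3)^j·(3/u^3)^(14-j), with u-exponent 3j − 3(14−j) = 6j − 42.
Set 6j − 42 = -24: j = 3.
C(14,3) = 364; 2^3 = 8; 3^11 = 177147.
Coefficient = 364 · 8 · 177147 = 515852064.

515852064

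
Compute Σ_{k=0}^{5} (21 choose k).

27896

1 + 21 + 210 + 1330 + 5985 + 20349 = 27896.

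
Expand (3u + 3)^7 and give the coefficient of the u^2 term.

The general term is C(7,j)·(3u)^j·(3)^(7-j); the u^2 term has j = 2.
C(7,2) = 21.
Coefficient = C(7,2) · 3^2 · 3^5 = 21 · 9 · 243 = 45927.

45927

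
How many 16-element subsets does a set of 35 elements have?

4059928950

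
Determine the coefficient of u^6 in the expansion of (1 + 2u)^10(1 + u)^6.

Coefficient of u^6 = Σ_{j} C(10,j)·2^j·C(6,6-j)·1^(6-j) for j from 0 to 6.
= 1 + 120 + 2700 + 19200 + 50400 + 48384 + 13440 = 134245.

134245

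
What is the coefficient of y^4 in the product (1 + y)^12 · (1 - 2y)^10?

Coefficient of y^4 = Σ_{j} C(12,j)·1^j·C(10,4-j)·(-2)^(4-j) for j from 0 to 4.
= 3360 + (-11520) + 11880 + (-4400) + 495 = -185.

-185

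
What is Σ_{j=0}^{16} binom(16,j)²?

Σ C(16,j)² is the coefficient of x^16 in (1+x)^16(1+x)^16 = (1+x)^32, i.e. C(32,16) = 601080390.

601080390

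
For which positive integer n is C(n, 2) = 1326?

52

n(n−1)/2 = 1326 ⇒ n(n−1) = 2652. Since 52·51 = 2652, n = 52.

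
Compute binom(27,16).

C(27,16) = C(27,11) by symmetry.
C(27,11) = (27·26·25·24·23·22·21·20·19·18·17) / 11! = 520431047136000 / 39916800 = 13037895.

13037895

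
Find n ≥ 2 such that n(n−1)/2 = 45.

n(n−1)/2 = 45 ⇒ n(n−1) = 90. Since 10·9 = 90, n = 10.

10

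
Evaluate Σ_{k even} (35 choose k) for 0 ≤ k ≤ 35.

Even-k terms of row 35 sum to 2^34 = 17179869184.

17179869184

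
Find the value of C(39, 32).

15380937

C(39,32) = C(39,7) by symmetry.
C(39,7) = (39·38·37·36·35·34·33) / 7! = 77519922480 / 5040 = 15380937.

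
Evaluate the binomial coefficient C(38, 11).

1203322288

C(38,11) = (38·37·36·35·34·33·32·31·30·29·28) / 11! = 48032775105638400 / 39916800 = 1203322288.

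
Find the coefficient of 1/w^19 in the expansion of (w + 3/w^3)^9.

78732

General term: C(9,j)·(w)^j·(3/w^3)^(9-j), with w-exponent 1j − 3(9−j) = 4j − 27.
Set 4j − 27 = -19: j = 2.
C(9,2) = 36; 1^2 = 1; 3^7 = 2187.
Coefficient = 36 · 1 · 2187 = 78732.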